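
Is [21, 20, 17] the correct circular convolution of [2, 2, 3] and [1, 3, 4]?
Recompute circular convolution of [2, 2, 3] and [1, 3, 4]: y[0] = 2×1 + 2×4 + 3×3 = 19; y[1] = 2×3 + 2×1 + 3×4 = 20; y[2] = 2×4 + 2×3 + 3×1 = 17 → [19, 20, 17]. Compare to given [21, 20, 17]: they differ at index 0: given 21, correct 19, so answer: No

No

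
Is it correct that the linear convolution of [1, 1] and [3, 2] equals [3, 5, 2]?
Recompute linear convolution of [1, 1] and [3, 2]: y[0] = 1×3 = 3; y[1] = 1×2 + 1×3 = 5; y[2] = 1×2 = 2 → [3, 5, 2]. Given [3, 5, 2] matches, so answer: Yes

Yes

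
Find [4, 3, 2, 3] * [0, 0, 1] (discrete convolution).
y[0] = 4×0 = 0; y[1] = 4×0 + 3×0 = 0; y[2] = 4×1 + 3×0 + 2×0 = 4; y[3] = 3×1 + 2×0 + 3×0 = 3; y[4] = 2×1 + 3×0 = 2; y[5] = 3×1 = 3

[0, 0, 4, 3, 2, 3]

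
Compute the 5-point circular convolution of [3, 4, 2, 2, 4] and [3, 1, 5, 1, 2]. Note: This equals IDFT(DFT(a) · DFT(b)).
Either evaluate y[k] = Σ_j a[j]·b[(k-j) mod 5] directly, or use IDFT(DFT(a) · DFT(b)). y[0] = 3×3 + 4×2 + 2×1 + 2×5 + 4×1 = 33; y[1] = 3×1 + 4×3 + 2×2 + 2×1 + 4×5 = 41; y[2] = 3×5 + 4×1 + 2×3 + 2×2 + 4×1 = 33; y[3] = 3×1 + 4×5 + 2×1 + 2×3 + 4×2 = 39; y[4] = 3×2 + 4×1 + 2×5 + 2×1 + 4×3 = 34. Result: [33, 41, 33, 39, 34]

[33, 41, 33, 39, 34]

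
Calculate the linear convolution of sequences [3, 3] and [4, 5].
y[0] = 3×4 = 12; y[1] = 3×5 + 3×4 = 27; y[2] = 3×5 = 15

[12, 27, 15]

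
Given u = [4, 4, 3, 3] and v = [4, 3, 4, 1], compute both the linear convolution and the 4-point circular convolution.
Linear: y_lin[0] = 4×4 = 16; y_lin[1] = 4×3 + 4×4 = 28; y_lin[2] = 4×4 + 4×3 + 3×4 = 40; y_lin[3] = 4×1 + 4×4 + 3×3 + 3×4 = 41; y_lin[4] = 4×1 + 3×4 + 3×3 = 25; y_lin[5] = 3×1 + 3×4 = 15; y_lin[6] = 3×1 = 3 → [16, 28, 40, 41, 25, 15, 3]. Circular (length 4): y[0] = 4×4 + 4×1 + 3×4 + 3×3 = 41; y[1] = 4×3 + 4×4 + 3×1 + 3×4 = 43; y[2] = 4×4 + 4×3 + 3×4 + 3×1 = 43; y[3] = 4×1 + 4×4 + 3×3 + 3×4 = 41 → [41, 43, 43, 41]

Linear: [16, 28, 40, 41, 25, 15, 3], Circular: [41, 43, 43, 41]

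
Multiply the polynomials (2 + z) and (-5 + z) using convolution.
Ascending coefficients: a = [2, 1], b = [-5, 1]. c[0] = 2×-5 = -10; c[1] = 2×1 + 1×-5 = -3; c[2] = 1×1 = 1. Result coefficients: [-10, -3, 1] → -10 - 3z + z^2

-10 - 3z + z^2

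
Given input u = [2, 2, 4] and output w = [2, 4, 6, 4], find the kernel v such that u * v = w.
Output length 4 = len(u) + len(v) - 1 ⇒ len(v) = 2. Solve v forward using v[k] = (w[k] - Σ_{i≥1} u[i]·v[k-i]) / u[0]: v[0] = w[0] / u[0] = 2 / 2 = 1; v[1] = (w[1] - 2×1) / u[0] = (4 - 2×1) / 2 = 1. So v = [1, 1]. Forward-check [2, 2, 4] * [1, 1]: w[0] = 2×1 = 2; w[1] = 2×1 + 2×1 = 4; w[2] = 2×1 + 4×1 = 6; w[3] = 4×1 = 4 → [2, 4, 6, 4] ✓

[1, 1]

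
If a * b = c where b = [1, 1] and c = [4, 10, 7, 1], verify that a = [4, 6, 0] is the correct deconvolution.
Forward-compute [4, 6, 0] * [1, 1]: c[0] = 4×1 = 4; c[1] = 4×1 + 6×1 = 10; c[2] = 6×1 + 0×1 = 6; c[3] = 0×1 = 0 → [4, 10, 6, 0]. Does not match given c = [4, 10, 7, 1].

Not verified. [4, 6, 0] * [1, 1] = [4, 10, 6, 0], which differs from [4, 10, 7, 1] at index 2.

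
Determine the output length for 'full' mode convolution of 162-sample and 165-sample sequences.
Linear/full convolution length: m + n - 1 = 162 + 165 - 1 = 326

326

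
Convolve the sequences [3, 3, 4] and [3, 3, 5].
y[0] = 3×3 = 9; y[1] = 3×3 + 3×3 = 18; y[2] = 3×5 + 3×3 + 4×3 = 36; y[3] = 3×5 + 4×3 = 27; y[4] = 4×5 = 20

[9, 18, 36, 27, 20]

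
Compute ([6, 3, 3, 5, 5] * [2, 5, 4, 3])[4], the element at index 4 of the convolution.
Use y[k] = Σ_i a[i]·b[k-i] at k=4. y[4] = 3×3 + 3×4 + 5×5 + 5×2 = 56

56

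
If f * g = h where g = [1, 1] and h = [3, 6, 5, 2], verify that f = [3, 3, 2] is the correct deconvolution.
Forward-compute [3, 3, 2] * [1, 1]: h[0] = 3×1 = 3; h[1] = 3×1 + 3×1 = 6; h[2] = 3×1 + 2×1 = 5; h[3] = 2×1 = 2 → [3, 6, 5, 2]. Matches given h = [3, 6, 5, 2], so verified.

Verified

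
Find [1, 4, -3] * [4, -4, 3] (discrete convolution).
y[0] = 1×4 = 4; y[1] = 1×-4 + 4×4 = 12; y[2] = 1×3 + 4×-4 + -3×4 = -25; y[3] = 4×3 + -3×-4 = 24; y[4] = -3×3 = -9

[4, 12, -25, 24, -9]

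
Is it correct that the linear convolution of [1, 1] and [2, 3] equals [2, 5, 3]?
Recompute linear convolution of [1, 1] and [2, 3]: y[0] = 1×2 = 2; y[1] = 1×3 + 1×2 = 5; y[2] = 1×3 = 3 → [2, 5, 3]. Given [2, 5, 3] matches, so answer: Yes

Yes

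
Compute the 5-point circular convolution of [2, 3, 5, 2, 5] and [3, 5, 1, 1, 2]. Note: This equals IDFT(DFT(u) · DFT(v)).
Either evaluate y[k] = Σ_j u[j]·v[(k-j) mod 5] directly, or use IDFT(DFT(u) · DFT(v)). y[0] = 2×3 + 3×2 + 5×1 + 2×1 + 5×5 = 44; y[1] = 2×5 + 3×3 + 5×2 + 2×1 + 5×1 = 36; y[2] = 2×1 + 3×5 + 5×3 + 2×2 + 5×1 = 41; y[3] = 2×1 + 3×1 + 5×5 + 2×3 + 5×2 = 46; y[4] = 2×2 + 3×1 + 5×1 + 2×5 + 5×3 = 37. Result: [44, 36, 41, 46, 37]

[44, 36, 41, 46, 37]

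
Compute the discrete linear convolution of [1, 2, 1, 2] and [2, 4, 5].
y[0] = 1×2 = 2; y[1] = 1×4 + 2×2 = 8; y[2] = 1×5 + 2×4 + 1×2 = 15; y[3] = 2×5 + 1×4 + 2×2 = 18; y[4] = 1×5 + 2×4 = 13; y[5] = 2×5 = 10

[2, 8, 15, 18, 13, 10]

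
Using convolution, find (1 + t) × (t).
Ascending coefficients: a = [1, 1], b = [0, 1]. c[0] = 1×0 = 0; c[1] = 1×1 + 1×0 = 1; c[2] = 1×1 = 1. Result coefficients: [0, 1, 1] → t + t^2

t + t^2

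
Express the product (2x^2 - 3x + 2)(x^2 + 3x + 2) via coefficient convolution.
Ascending coefficients: a = [2, -3, 2], b = [2, 3, 1]. c[0] = 2×2 = 4; c[1] = 2×3 + -3×2 = 0; c[2] = 2×1 + -3×3 + 2×2 = -3; c[3] = -3×1 + 2×3 = 3; c[4] = 2×1 = 2. Result coefficients: [4, 0, -3, 3, 2] → 2x^4 + 3x^3 - 3x^2 + 4

2x^4 + 3x^3 - 3x^2 + 4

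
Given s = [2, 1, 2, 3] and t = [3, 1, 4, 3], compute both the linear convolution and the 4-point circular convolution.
Linear: y_lin[0] = 2×3 = 6; y_lin[1] = 2×1 + 1×3 = 5; y_lin[2] = 2×4 + 1×1 + 2×3 = 15; y_lin[3] = 2×3 + 1×4 + 2×1 + 3×3 = 21; y_lin[4] = 1×3 + 2×4 + 3×1 = 14; y_lin[5] = 2×3 + 3×4 = 18; y_lin[6] = 3×3 = 9 → [6, 5, 15, 21, 14, 18, 9]. Circular (length 4): y[0] = 2×3 + 1×3 + 2×4 + 3×1 = 20; y[1] = 2×1 + 1×3 + 2×3 + 3×4 = 23; y[2] = 2×4 + 1×1 + 2×3 + 3×3 = 24; y[3] = 2×3 + 1×4 + 2×1 + 3×3 = 21 → [20, 23, 24, 21]

Linear: [6, 5, 15, 21, 14, 18, 9], Circular: [20, 23, 24, 21]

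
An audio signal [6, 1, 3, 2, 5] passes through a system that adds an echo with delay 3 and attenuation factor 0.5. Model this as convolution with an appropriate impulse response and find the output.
Direct-path + delayed-attenuated-path model → impulse response h = [1, 0, 0, 0.5] (1 at lag 0, 0.5 at lag 3). Output y[n] = x[n] + 0.5·x[n - 3] (with x[n] = 0 outside 0..4): y[0] = 6 + 0.5×0 = 6; y[1] = 1 + 0.5×0 = 1; y[2] = 3 + 0.5×0 = 3; y[3] = 2 + 0.5×6 = 5.0; y[4] = 5 + 0.5×1 = 5.5; y[5] = 0 + 0.5×3 = 1.5; y[6] = 0 + 0.5×2 = 1.0; y[7] = 0 + 0.5×5 = 2.5. So y = [6, 1, 3, 5.0, 5.5, 1.5, 1.0, 2.5]

[6, 1, 3, 5.0, 5.5, 1.5, 1.0, 2.5]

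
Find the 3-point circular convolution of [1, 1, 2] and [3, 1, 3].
Use y[k] = Σ_j s[j]·t[(k-j) mod 3]. y[0] = 1×3 + 1×3 + 2×1 = 8; y[1] = 1×1 + 1×3 + 2×3 = 10; y[2] = 1×3 + 1×1 + 2×3 = 10. Result: [8, 10, 10]

[8, 10, 10]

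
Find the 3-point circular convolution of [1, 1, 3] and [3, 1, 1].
Use y[k] = Σ_j x[j]·h[(k-j) mod 3]. y[0] = 1×3 + 1×1 + 3×1 = 7; y[1] = 1×1 + 1×3 + 3×1 = 7; y[2] = 1×1 + 1×1 + 3×3 = 11. Result: [7, 7, 11]

[7, 7, 11]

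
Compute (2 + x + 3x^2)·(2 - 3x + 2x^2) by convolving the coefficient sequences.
Ascending coefficients: a = [2, 1, 3], b = [2, -3, 2]. c[0] = 2×2 = 4; c[1] = 2×-3 + 1×2 = -4; c[2] = 2×2 + 1×-3 + 3×2 = 7; c[3] = 1×2 + 3×-3 = -7; c[4] = 3×2 = 6. Result coefficients: [4, -4, 7, -7, 6] → 4 - 4x + 7x^2 - 7x^3 + 6x^4

4 - 4x + 7x^2 - 7x^3 + 6x^4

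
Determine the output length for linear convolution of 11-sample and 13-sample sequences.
Linear/full convolution length: m + n - 1 = 11 + 13 - 1 = 23

23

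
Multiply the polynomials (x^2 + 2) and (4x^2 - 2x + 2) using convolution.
Ascending coefficients: a = [2, 0, 1], b = [2, -2, 4]. c[0] = 2×2 = 4; c[1] = 2×-2 + 0×2 = -4; c[2] = 2×4 + 0×-2 + 1×2 = 10; c[3] = 0×4 + 1×-2 = -2; c[4] = 1×4 = 4. Result coefficients: [4, -4, 10, -2, 4] → 4x^4 - 2x^3 + 10x^2 - 4x + 4

4x^4 - 2x^3 + 10x^2 - 4x + 4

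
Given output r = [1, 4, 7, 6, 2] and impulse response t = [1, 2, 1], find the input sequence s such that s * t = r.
Deconvolve r=[1, 4, 7, 6, 2] by t=[1, 2, 1]. Since t[0]=1, solve forward: s[0] = r[0] / 1 = 1; s[1] = (r[1] - 1×2) / 1 = 2; s[2] = (r[2] - 2×2 - 1×1) / 1 = 2. So s = [1, 2, 2]. Check by forward convolution: r[0] = 1×1 = 1; r[1] = 1×2 + 2×1 = 4; r[2] = 1×1 + 2×2 + 2×1 = 7; r[3] = 2×1 + 2×2 = 6; r[4] = 2×1 = 2

[1, 2, 2]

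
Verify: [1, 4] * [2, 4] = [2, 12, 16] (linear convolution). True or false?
Recompute linear convolution of [1, 4] and [2, 4]: y[0] = 1×2 = 2; y[1] = 1×4 + 4×2 = 12; y[2] = 4×4 = 16 → [2, 12, 16]. Given [2, 12, 16] matches, so answer: Yes

Yes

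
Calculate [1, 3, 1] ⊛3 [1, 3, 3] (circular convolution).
Use y[k] = Σ_j a[j]·b[(k-j) mod 3]. y[0] = 1×1 + 3×3 + 1×3 = 13; y[1] = 1×3 + 3×1 + 1×3 = 9; y[2] = 1×3 + 3×3 + 1×1 = 13. Result: [13, 9, 13]

[13, 9, 13]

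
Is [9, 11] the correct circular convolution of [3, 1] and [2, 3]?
Recompute circular convolution of [3, 1] and [2, 3]: y[0] = 3×2 + 1×3 = 9; y[1] = 3×3 + 1×2 = 11 → [9, 11]. Given [9, 11] matches, so answer: Yes

Yes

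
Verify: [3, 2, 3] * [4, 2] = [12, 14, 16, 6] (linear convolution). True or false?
Recompute linear convolution of [3, 2, 3] and [4, 2]: y[0] = 3×4 = 12; y[1] = 3×2 + 2×4 = 14; y[2] = 2×2 + 3×4 = 16; y[3] = 3×2 = 6 → [12, 14, 16, 6]. Given [12, 14, 16, 6] matches, so answer: Yes

Yes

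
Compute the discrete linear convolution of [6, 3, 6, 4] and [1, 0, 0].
y[0] = 6×1 = 6; y[1] = 6×0 + 3×1 = 3; y[2] = 6×0 + 3×0 + 6×1 = 6; y[3] = 3×0 + 6×0 + 4×1 = 4; y[4] = 6×0 + 4×0 = 0; y[5] = 4×0 = 0

[6, 3, 6, 4, 0, 0]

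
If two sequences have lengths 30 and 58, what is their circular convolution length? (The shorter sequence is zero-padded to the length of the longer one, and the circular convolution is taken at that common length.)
Circular convolution (zero-padding the shorter input) has length max(m, n) = max(30, 58) = 58

58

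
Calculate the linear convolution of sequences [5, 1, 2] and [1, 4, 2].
y[0] = 5×1 = 5; y[1] = 5×4 + 1×1 = 21; y[2] = 5×2 + 1×4 + 2×1 = 16; y[3] = 1×2 + 2×4 = 10; y[4] = 2×2 = 4

[5, 21, 16, 10, 4]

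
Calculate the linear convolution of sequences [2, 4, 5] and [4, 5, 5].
y[0] = 2×4 = 8; y[1] = 2×5 + 4×4 = 26; y[2] = 2×5 + 4×5 + 5×4 = 50; y[3] = 4×5 + 5×5 = 45; y[4] = 5×5 = 25

[8, 26, 50, 45, 25]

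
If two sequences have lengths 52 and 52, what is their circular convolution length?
Circular convolution (zero-padding the shorter input) has length max(m, n) = max(52, 52) = 52

52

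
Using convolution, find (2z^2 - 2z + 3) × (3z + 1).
Ascending coefficients: a = [3, -2, 2], b = [1, 3]. c[0] = 3×1 = 3; c[1] = 3×3 + -2×1 = 7; c[2] = -2×3 + 2×1 = -4; c[3] = 2×3 = 6. Result coefficients: [3, 7, -4, 6] → 6z^3 - 4z^2 + 7z + 3

6z^3 - 4z^2 + 7z + 3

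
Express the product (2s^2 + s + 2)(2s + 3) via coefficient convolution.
Ascending coefficients: a = [2, 1, 2], b = [3, 2]. c[0] = 2×3 = 6; c[1] = 2×2 + 1×3 = 7; c[2] = 1×2 + 2×3 = 8; c[3] = 2×2 = 4. Result coefficients: [6, 7, 8, 4] → 4s^3 + 8s^2 + 7s + 6

4s^3 + 8s^2 + 7s + 6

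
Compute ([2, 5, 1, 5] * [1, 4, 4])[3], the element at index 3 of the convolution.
Use y[k] = Σ_i a[i]·b[k-i] at k=3. y[3] = 5×4 + 1×4 + 5×1 = 29

29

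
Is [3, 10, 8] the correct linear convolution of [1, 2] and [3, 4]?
Recompute linear convolution of [1, 2] and [3, 4]: y[0] = 1×3 = 3; y[1] = 1×4 + 2×3 = 10; y[2] = 2×4 = 8 → [3, 10, 8]. Given [3, 10, 8] matches, so answer: Yes

Yes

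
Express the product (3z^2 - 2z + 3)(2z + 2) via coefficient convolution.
Ascending coefficients: a = [3, -2, 3], b = [2, 2]. c[0] = 3×2 = 6; c[1] = 3×2 + -2×2 = 2; c[2] = -2×2 + 3×2 = 2; c[3] = 3×2 = 6. Result coefficients: [6, 2, 2, 6] → 6z^3 + 2z^2 + 2z + 6

6z^3 + 2z^2 + 2z + 6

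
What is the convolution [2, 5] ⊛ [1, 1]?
y[0] = 2×1 = 2; y[1] = 2×1 + 5×1 = 7; y[2] = 5×1 = 5

[2, 7, 5]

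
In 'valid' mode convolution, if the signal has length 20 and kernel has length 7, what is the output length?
'Valid' mode counts only positions where the kernel fully overlaps the signal: m - n + 1 = 20 - 7 + 1 = 14

14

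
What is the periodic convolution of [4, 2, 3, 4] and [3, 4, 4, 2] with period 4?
Use y[k] = Σ_j a[j]·b[(k-j) mod 4]. y[0] = 4×3 + 2×2 + 3×4 + 4×4 = 44; y[1] = 4×4 + 2×3 + 3×2 + 4×4 = 44; y[2] = 4×4 + 2×4 + 3×3 + 4×2 = 41; y[3] = 4×2 + 2×4 + 3×4 + 4×3 = 40. Result: [44, 44, 41, 40]

[44, 44, 41, 40]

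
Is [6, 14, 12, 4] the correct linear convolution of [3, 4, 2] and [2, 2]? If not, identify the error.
Recompute linear convolution of [3, 4, 2] and [2, 2]: y[0] = 3×2 = 6; y[1] = 3×2 + 4×2 = 14; y[2] = 4×2 + 2×2 = 12; y[3] = 2×2 = 4 → [6, 14, 12, 4]. Given [6, 14, 12, 4] matches, so answer: Yes

Yes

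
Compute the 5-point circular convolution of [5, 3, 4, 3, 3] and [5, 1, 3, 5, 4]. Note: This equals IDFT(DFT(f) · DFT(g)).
Either evaluate y[k] = Σ_j f[j]·g[(k-j) mod 5] directly, or use IDFT(DFT(f) · DFT(g)). y[0] = 5×5 + 3×4 + 4×5 + 3×3 + 3×1 = 69; y[1] = 5×1 + 3×5 + 4×4 + 3×5 + 3×3 = 60; y[2] = 5×3 + 3×1 + 4×5 + 3×4 + 3×5 = 65; y[3] = 5×5 + 3×3 + 4×1 + 3×5 + 3×4 = 65; y[4] = 5×4 + 3×5 + 4×3 + 3×1 + 3×5 = 65. Result: [69, 60, 65, 65, 65]

[69, 60, 65, 65, 65]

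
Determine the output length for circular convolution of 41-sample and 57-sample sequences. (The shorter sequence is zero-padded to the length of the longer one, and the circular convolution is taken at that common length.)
Circular convolution (zero-padding the shorter input) has length max(m, n) = max(41, 57) = 57

57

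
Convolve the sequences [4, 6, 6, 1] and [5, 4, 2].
y[0] = 4×5 = 20; y[1] = 4×4 + 6×5 = 46; y[2] = 4×2 + 6×4 + 6×5 = 62; y[3] = 6×2 + 6×4 + 1×5 = 41; y[4] = 6×2 + 1×4 = 16; y[5] = 1×2 = 2

[20, 46, 62, 41, 16, 2]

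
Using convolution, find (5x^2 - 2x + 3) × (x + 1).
Ascending coefficients: a = [3, -2, 5], b = [1, 1]. c[0] = 3×1 = 3; c[1] = 3×1 + -2×1 = 1; c[2] = -2×1 + 5×1 = 3; c[3] = 5×1 = 5. Result coefficients: [3, 1, 3, 5] → 5x^3 + 3x^2 + x + 3

5x^3 + 3x^2 + x + 3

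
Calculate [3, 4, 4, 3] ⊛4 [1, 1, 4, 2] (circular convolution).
Use y[k] = Σ_j f[j]·g[(k-j) mod 4]. y[0] = 3×1 + 4×2 + 4×4 + 3×1 = 30; y[1] = 3×1 + 4×1 + 4×2 + 3×4 = 27; y[2] = 3×4 + 4×1 + 4×1 + 3×2 = 26; y[3] = 3×2 + 4×4 + 4×1 + 3×1 = 29. Result: [30, 27, 26, 29]

[30, 27, 26, 29]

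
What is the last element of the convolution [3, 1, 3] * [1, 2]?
Use y[k] = Σ_i a[i]·b[k-i] at k=3. y[3] = 3×2 = 6

6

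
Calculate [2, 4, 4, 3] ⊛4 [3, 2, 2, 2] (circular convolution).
Use y[k] = Σ_j s[j]·t[(k-j) mod 4]. y[0] = 2×3 + 4×2 + 4×2 + 3×2 = 28; y[1] = 2×2 + 4×3 + 4×2 + 3×2 = 30; y[2] = 2×2 + 4×2 + 4×3 + 3×2 = 30; y[3] = 2×2 + 4×2 + 4×2 + 3×3 = 29. Result: [28, 30, 30, 29]

[28, 30, 30, 29]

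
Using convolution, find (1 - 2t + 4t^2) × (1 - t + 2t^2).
Ascending coefficients: a = [1, -2, 4], b = [1, -1, 2]. c[0] = 1×1 = 1; c[1] = 1×-1 + -2×1 = -3; c[2] = 1×2 + -2×-1 + 4×1 = 8; c[3] = -2×2 + 4×-1 = -8; c[4] = 4×2 = 8. Result coefficients: [1, -3, 8, -8, 8] → 1 - 3t + 8t^2 - 8t^3 + 8t^4

1 - 3t + 8t^2 - 8t^3 + 8t^4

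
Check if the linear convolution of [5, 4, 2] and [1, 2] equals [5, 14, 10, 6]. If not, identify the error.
Recompute linear convolution of [5, 4, 2] and [1, 2]: y[0] = 5×1 = 5; y[1] = 5×2 + 4×1 = 14; y[2] = 4×2 + 2×1 = 10; y[3] = 2×2 = 4 → [5, 14, 10, 4]. Compare to given [5, 14, 10, 6]: they differ at index 3: given 6, correct 4, so answer: No

No. Error at index 3: given 6, correct 4.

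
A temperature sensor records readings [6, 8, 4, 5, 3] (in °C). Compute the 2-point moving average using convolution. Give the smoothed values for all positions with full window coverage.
2-point moving average kernel = [1, 1]. Apply in 'valid' mode (full window coverage): avg[0] = (6 + 8) / 2 = 7.0; avg[1] = (8 + 4) / 2 = 6.0; avg[2] = (4 + 5) / 2 = 4.5; avg[3] = (5 + 3) / 2 = 4.0. Smoothed values: [7.0, 6.0, 4.5, 4.0]

[7.0, 6.0, 4.5, 4.0]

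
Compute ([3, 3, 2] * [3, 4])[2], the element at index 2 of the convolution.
Use y[k] = Σ_i a[i]·b[k-i] at k=2. y[2] = 3×4 + 2×3 = 18

18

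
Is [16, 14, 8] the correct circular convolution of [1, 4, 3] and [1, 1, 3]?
Recompute circular convolution of [1, 4, 3] and [1, 1, 3]: y[0] = 1×1 + 4×3 + 3×1 = 16; y[1] = 1×1 + 4×1 + 3×3 = 14; y[2] = 1×3 + 4×1 + 3×1 = 10 → [16, 14, 10]. Compare to given [16, 14, 8]: they differ at index 2: given 8, correct 10, so answer: No

No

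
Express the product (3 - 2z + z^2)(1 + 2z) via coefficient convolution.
Ascending coefficients: a = [3, -2, 1], b = [1, 2]. c[0] = 3×1 = 3; c[1] = 3×2 + -2×1 = 4; c[2] = -2×2 + 1×1 = -3; c[3] = 1×2 = 2. Result coefficients: [3, 4, -3, 2] → 3 + 4z - 3z^2 + 2z^3

3 + 4z - 3z^2 + 2z^3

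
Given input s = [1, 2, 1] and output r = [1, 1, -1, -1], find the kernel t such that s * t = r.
Output length 4 = len(s) + len(t) - 1 ⇒ len(t) = 2. Solve t forward using t[k] = (r[k] - Σ_{i≥1} s[i]·t[k-i]) / s[0]: t[0] = r[0] / s[0] = 1 / 1 = 1; t[1] = (r[1] - 2×1) / s[0] = (1 - 2×1) / 1 = -1. So t = [1, -1]. Forward-check [1, 2, 1] * [1, -1]: r[0] = 1×1 = 1; r[1] = 1×-1 + 2×1 = 1; r[2] = 2×-1 + 1×1 = -1; r[3] = 1×-1 = -1 → [1, 1, -1, -1] ✓

[1, -1]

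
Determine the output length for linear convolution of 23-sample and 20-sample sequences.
Linear/full convolution length: m + n - 1 = 23 + 20 - 1 = 42

42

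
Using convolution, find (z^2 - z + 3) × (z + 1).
Ascending coefficients: a = [3, -1, 1], b = [1, 1]. c[0] = 3×1 = 3; c[1] = 3×1 + -1×1 = 2; c[2] = -1×1 + 1×1 = 0; c[3] = 1×1 = 1. Result coefficients: [3, 2, 0, 1] → z^3 + 2z + 3

z^3 + 2z + 3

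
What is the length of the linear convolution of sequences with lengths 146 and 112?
Linear/full convolution length: m + n - 1 = 146 + 112 - 1 = 257

257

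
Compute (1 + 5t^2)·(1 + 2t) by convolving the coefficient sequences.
Ascending coefficients: a = [1, 0, 5], b = [1, 2]. c[0] = 1×1 = 1; c[1] = 1×2 + 0×1 = 2; c[2] = 0×2 + 5×1 = 5; c[3] = 5×2 = 10. Result coefficients: [1, 2, 5, 10] → 1 + 2t + 5t^2 + 10t^3

1 + 2t + 5t^2 + 10t^3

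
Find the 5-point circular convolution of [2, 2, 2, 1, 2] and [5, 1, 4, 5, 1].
Use y[k] = Σ_j x[j]·h[(k-j) mod 5]. y[0] = 2×5 + 2×1 + 2×5 + 1×4 + 2×1 = 28; y[1] = 2×1 + 2×5 + 2×1 + 1×5 + 2×4 = 27; y[2] = 2×4 + 2×1 + 2×5 + 1×1 + 2×5 = 31; y[3] = 2×5 + 2×4 + 2×1 + 1×5 + 2×1 = 27; y[4] = 2×1 + 2×5 + 2×4 + 1×1 + 2×5 = 31. Result: [28, 27, 31, 27, 31]

[28, 27, 31, 27, 31]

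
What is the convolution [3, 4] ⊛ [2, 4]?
y[0] = 3×2 = 6; y[1] = 3×4 + 4×2 = 20; y[2] = 4×4 = 16

[6, 20, 16]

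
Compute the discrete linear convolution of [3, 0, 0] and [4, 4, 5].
y[0] = 3×4 = 12; y[1] = 3×4 + 0×4 = 12; y[2] = 3×5 + 0×4 + 0×4 = 15; y[3] = 0×5 + 0×4 = 0; y[4] = 0×5 = 0

[12, 12, 15, 0, 0]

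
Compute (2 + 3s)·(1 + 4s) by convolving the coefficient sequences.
Ascending coefficients: a = [2, 3], b = [1, 4]. c[0] = 2×1 = 2; c[1] = 2×4 + 3×1 = 11; c[2] = 3×4 = 12. Result coefficients: [2, 11, 12] → 2 + 11s + 12s^2

2 + 11s + 12s^2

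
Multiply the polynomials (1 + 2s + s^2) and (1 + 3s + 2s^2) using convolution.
Ascending coefficients: a = [1, 2, 1], b = [1, 3, 2]. c[0] = 1×1 = 1; c[1] = 1×3 + 2×1 = 5; c[2] = 1×2 + 2×3 + 1×1 = 9; c[3] = 2×2 + 1×3 = 7; c[4] = 1×2 = 2. Result coefficients: [1, 5, 9, 7, 2] → 1 + 5s + 9s^2 + 7s^3 + 2s^4

1 + 5s + 9s^2 + 7s^3 + 2s^4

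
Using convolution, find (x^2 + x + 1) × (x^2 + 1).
Ascending coefficients: a = [1, 1, 1], b = [1, 0, 1]. c[0] = 1×1 = 1; c[1] = 1×0 + 1×1 = 1; c[2] = 1×1 + 1×0 + 1×1 = 2; c[3] = 1×1 + 1×0 = 1; c[4] = 1×1 = 1. Result coefficients: [1, 1, 2, 1, 1] → x^4 + x^3 + 2x^2 + x + 1

x^4 + x^3 + 2x^2 + x + 1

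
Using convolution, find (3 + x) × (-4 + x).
Ascending coefficients: a = [3, 1], b = [-4, 1]. c[0] = 3×-4 = -12; c[1] = 3×1 + 1×-4 = -1; c[2] = 1×1 = 1. Result coefficients: [-12, -1, 1] → -12 - x + x^2

-12 - x + x^2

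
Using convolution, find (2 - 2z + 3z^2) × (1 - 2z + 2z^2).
Ascending coefficients: a = [2, -2, 3], b = [1, -2, 2]. c[0] = 2×1 = 2; c[1] = 2×-2 + -2×1 = -6; c[2] = 2×2 + -2×-2 + 3×1 = 11; c[3] = -2×2 + 3×-2 = -10; c[4] = 3×2 = 6. Result coefficients: [2, -6, 11, -10, 6] → 2 - 6z + 11z^2 - 10z^3 + 6z^4

2 - 6z + 11z^2 - 10z^3 + 6z^4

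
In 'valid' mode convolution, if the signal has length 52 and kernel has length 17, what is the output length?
'Valid' mode counts only positions where the kernel fully overlaps the signal: m - n + 1 = 52 - 17 + 1 = 36

36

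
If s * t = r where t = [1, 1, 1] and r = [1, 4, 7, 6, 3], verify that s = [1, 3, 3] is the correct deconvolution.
Forward-compute [1, 3, 3] * [1, 1, 1]: r[0] = 1×1 = 1; r[1] = 1×1 + 3×1 = 4; r[2] = 1×1 + 3×1 + 3×1 = 7; r[3] = 3×1 + 3×1 = 6; r[4] = 3×1 = 3 → [1, 4, 7, 6, 3]. Matches given r = [1, 4, 7, 6, 3], so verified.

Verified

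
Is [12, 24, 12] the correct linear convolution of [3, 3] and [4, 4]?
Recompute linear convolution of [3, 3] and [4, 4]: y[0] = 3×4 = 12; y[1] = 3×4 + 3×4 = 24; y[2] = 3×4 = 12 → [12, 24, 12]. Given [12, 24, 12] matches, so answer: Yes

Yes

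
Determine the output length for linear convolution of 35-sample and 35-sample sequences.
Linear/full convolution length: m + n - 1 = 35 + 35 - 1 = 69

69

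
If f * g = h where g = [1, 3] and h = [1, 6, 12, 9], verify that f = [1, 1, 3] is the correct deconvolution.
Forward-compute [1, 1, 3] * [1, 3]: h[0] = 1×1 = 1; h[1] = 1×3 + 1×1 = 4; h[2] = 1×3 + 3×1 = 6; h[3] = 3×3 = 9 → [1, 4, 6, 9]. Does not match given h = [1, 6, 12, 9].

Not verified. [1, 1, 3] * [1, 3] = [1, 4, 6, 9], which differs from [1, 6, 12, 9] at index 1.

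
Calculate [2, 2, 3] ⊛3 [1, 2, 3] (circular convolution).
Use y[k] = Σ_j a[j]·b[(k-j) mod 3]. y[0] = 2×1 + 2×3 + 3×2 = 14; y[1] = 2×2 + 2×1 + 3×3 = 15; y[2] = 2×3 + 2×2 + 3×1 = 13. Result: [14, 15, 13]

[14, 15, 13]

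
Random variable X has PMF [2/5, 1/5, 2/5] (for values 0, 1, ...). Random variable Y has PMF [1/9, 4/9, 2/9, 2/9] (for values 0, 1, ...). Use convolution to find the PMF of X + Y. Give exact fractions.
P(X+Y=k) = Σ_i P(X=i)·P(Y=k-i) — a convolution of [2/5, 1/5, 2/5] and [1/9, 4/9, 2/9, 2/9]. P(X+Y=0) = (2/5)×(1/9) = 2/45; P(X+Y=1) = (2/5)×(4/9) + (1/5)×(1/9) = 8/45 + 1/45 = 1/5; P(X+Y=2) = (2/5)×(2/9) + (1/5)×(4/9) + (2/5)×(1/9) = 4/45 + 4/45 + 2/45 = 2/9; P(X+Y=3) = (2/5)×(2/9) + (1/5)×(2/9) + (2/5)×(4/9) = 4/45 + 2/45 + 8/45 = 14/45; P(X+Y=4) = (1/5)×(2/9) + (2/5)×(2/9) = 2/45 + 4/45 = 2/15; P(X+Y=5) = (2/5)×(2/9) = 4/45. PMF: [2/45, 1/5, 2/9, 14/45, 2/15, 4/45] (sums to 1 ✓)

[2/45, 1/5, 2/9, 14/45, 2/15, 4/45]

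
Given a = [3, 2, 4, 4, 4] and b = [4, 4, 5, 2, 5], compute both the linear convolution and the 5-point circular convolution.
Linear: y_lin[0] = 3×4 = 12; y_lin[1] = 3×4 + 2×4 = 20; y_lin[2] = 3×5 + 2×4 + 4×4 = 39; y_lin[3] = 3×2 + 2×5 + 4×4 + 4×4 = 48; y_lin[4] = 3×5 + 2×2 + 4×5 + 4×4 + 4×4 = 71; y_lin[5] = 2×5 + 4×2 + 4×5 + 4×4 = 54; y_lin[6] = 4×5 + 4×2 + 4×5 = 48; y_lin[7] = 4×5 + 4×2 = 28; y_lin[8] = 4×5 = 20 → [12, 20, 39, 48, 71, 54, 48, 28, 20]. Circular (length 5): y[0] = 3×4 + 2×5 + 4×2 + 4×5 + 4×4 = 66; y[1] = 3×4 + 2×4 + 4×5 + 4×2 + 4×5 = 68; y[2] = 3×5 + 2×4 + 4×4 + 4×5 + 4×2 = 67; y[3] = 3×2 + 2×5 + 4×4 + 4×4 + 4×5 = 68; y[4] = 3×5 + 2×2 + 4×5 + 4×4 + 4×4 = 71 → [66, 68, 67, 68, 71]

Linear: [12, 20, 39, 48, 71, 54, 48, 28, 20], Circular: [66, 68, 67, 68, 71]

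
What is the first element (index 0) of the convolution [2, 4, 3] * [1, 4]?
Use y[k] = Σ_i a[i]·b[k-i] at k=0. y[0] = 2×1 = 2

2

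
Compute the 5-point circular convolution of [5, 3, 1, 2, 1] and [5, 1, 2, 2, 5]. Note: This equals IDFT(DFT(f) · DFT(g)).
Either evaluate y[k] = Σ_j f[j]·g[(k-j) mod 5] directly, or use IDFT(DFT(f) · DFT(g)). y[0] = 5×5 + 3×5 + 1×2 + 2×2 + 1×1 = 47; y[1] = 5×1 + 3×5 + 1×5 + 2×2 + 1×2 = 31; y[2] = 5×2 + 3×1 + 1×5 + 2×5 + 1×2 = 30; y[3] = 5×2 + 3×2 + 1×1 + 2×5 + 1×5 = 32; y[4] = 5×5 + 3×2 + 1×2 + 2×1 + 1×5 = 40. Result: [47, 31, 30, 32, 40]

[47, 31, 30, 32, 40]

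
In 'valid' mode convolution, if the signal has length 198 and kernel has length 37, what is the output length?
'Valid' mode counts only positions where the kernel fully overlaps the signal: m - n + 1 = 198 - 37 + 1 = 162

162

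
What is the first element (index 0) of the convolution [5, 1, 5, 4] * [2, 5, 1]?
Use y[k] = Σ_i a[i]·b[k-i] at k=0. y[0] = 5×2 = 10

10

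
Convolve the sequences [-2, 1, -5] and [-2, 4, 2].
y[0] = -2×-2 = 4; y[1] = -2×4 + 1×-2 = -10; y[2] = -2×2 + 1×4 + -5×-2 = 10; y[3] = 1×2 + -5×4 = -18; y[4] = -5×2 = -10

[4, -10, 10, -18, -10]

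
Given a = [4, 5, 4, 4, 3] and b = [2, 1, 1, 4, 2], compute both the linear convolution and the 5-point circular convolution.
Linear: y_lin[0] = 4×2 = 8; y_lin[1] = 4×1 + 5×2 = 14; y_lin[2] = 4×1 + 5×1 + 4×2 = 17; y_lin[3] = 4×4 + 5×1 + 4×1 + 4×2 = 33; y_lin[4] = 4×2 + 5×4 + 4×1 + 4×1 + 3×2 = 42; y_lin[5] = 5×2 + 4×4 + 4×1 + 3×1 = 33; y_lin[6] = 4×2 + 4×4 + 3×1 = 27; y_lin[7] = 4×2 + 3×4 = 20; y_lin[8] = 3×2 = 6 → [8, 14, 17, 33, 42, 33, 27, 20, 6]. Circular (length 5): y[0] = 4×2 + 5×2 + 4×4 + 4×1 + 3×1 = 41; y[1] = 4×1 + 5×2 + 4×2 + 4×4 + 3×1 = 41; y[2] = 4×1 + 5×1 + 4×2 + 4×2 + 3×4 = 37; y[3] = 4×4 + 5×1 + 4×1 + 4×2 + 3×2 = 39; y[4] = 4×2 + 5×4 + 4×1 + 4×1 + 3×2 = 42 → [41, 41, 37, 39, 42]

Linear: [8, 14, 17, 33, 42, 33, 27, 20, 6], Circular: [41, 41, 37, 39, 42]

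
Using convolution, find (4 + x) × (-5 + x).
Ascending coefficients: a = [4, 1], b = [-5, 1]. c[0] = 4×-5 = -20; c[1] = 4×1 + 1×-5 = -1; c[2] = 1×1 = 1. Result coefficients: [-20, -1, 1] → -20 - x + x^2

-20 - x + x^2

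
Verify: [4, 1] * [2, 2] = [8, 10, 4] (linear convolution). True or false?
Recompute linear convolution of [4, 1] and [2, 2]: y[0] = 4×2 = 8; y[1] = 4×2 + 1×2 = 10; y[2] = 1×2 = 2 → [8, 10, 2]. Compare to given [8, 10, 4]: they differ at index 2: given 4, correct 2, so answer: No

No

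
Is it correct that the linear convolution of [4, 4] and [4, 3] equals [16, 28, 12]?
Recompute linear convolution of [4, 4] and [4, 3]: y[0] = 4×4 = 16; y[1] = 4×3 + 4×4 = 28; y[2] = 4×3 = 12 → [16, 28, 12]. Given [16, 28, 12] matches, so answer: Yes

Yes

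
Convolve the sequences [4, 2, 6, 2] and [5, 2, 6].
y[0] = 4×5 = 20; y[1] = 4×2 + 2×5 = 18; y[2] = 4×6 + 2×2 + 6×5 = 58; y[3] = 2×6 + 6×2 + 2×5 = 34; y[4] = 6×6 + 2×2 = 40; y[5] = 2×6 = 12

[20, 18, 58, 34, 40, 12]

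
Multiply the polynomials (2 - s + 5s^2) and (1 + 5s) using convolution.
Ascending coefficients: a = [2, -1, 5], b = [1, 5]. c[0] = 2×1 = 2; c[1] = 2×5 + -1×1 = 9; c[2] = -1×5 + 5×1 = 0; c[3] = 5×5 = 25. Result coefficients: [2, 9, 0, 25] → 2 + 9s + 25s^3

2 + 9s + 25s^3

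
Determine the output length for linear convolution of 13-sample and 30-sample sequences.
Linear/full convolution length: m + n - 1 = 13 + 30 - 1 = 42

42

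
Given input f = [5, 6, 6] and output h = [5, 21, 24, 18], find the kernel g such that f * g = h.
Output length 4 = len(f) + len(g) - 1 ⇒ len(g) = 2. Solve g forward using g[k] = (h[k] - Σ_{i≥1} f[i]·g[k-i]) / f[0]: g[0] = h[0] / f[0] = 5 / 5 = 1; g[1] = (h[1] - 6×1) / f[0] = (21 - 6×1) / 5 = 3. So g = [1, 3]. Forward-check [5, 6, 6] * [1, 3]: h[0] = 5×1 = 5; h[1] = 5×3 + 6×1 = 21; h[2] = 6×3 + 6×1 = 24; h[3] = 6×3 = 18 → [5, 21, 24, 18] ✓

[1, 3]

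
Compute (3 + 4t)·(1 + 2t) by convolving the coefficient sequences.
Ascending coefficients: a = [3, 4], b = [1, 2]. c[0] = 3×1 = 3; c[1] = 3×2 + 4×1 = 10; c[2] = 4×2 = 8. Result coefficients: [3, 10, 8] → 3 + 10t + 8t^2

3 + 10t + 8t^2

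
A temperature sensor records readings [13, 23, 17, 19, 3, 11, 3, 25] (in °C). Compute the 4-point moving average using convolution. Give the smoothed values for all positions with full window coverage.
4-point moving average kernel = [1, 1, 1, 1]. Apply in 'valid' mode (full window coverage): avg[0] = (13 + 23 + 17 + 19) / 4 = 18.0; avg[1] = (23 + 17 + 19 + 3) / 4 = 15.5; avg[2] = (17 + 19 + 3 + 11) / 4 = 12.5; avg[3] = (19 + 3 + 11 + 3) / 4 = 9.0; avg[4] = (3 + 11 + 3 + 25) / 4 = 10.5. Smoothed values: [18.0, 15.5, 12.5, 9.0, 10.5]

[18.0, 15.5, 12.5, 9.0, 10.5]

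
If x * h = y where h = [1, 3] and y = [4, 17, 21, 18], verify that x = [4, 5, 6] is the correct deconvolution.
Forward-compute [4, 5, 6] * [1, 3]: y[0] = 4×1 = 4; y[1] = 4×3 + 5×1 = 17; y[2] = 5×3 + 6×1 = 21; y[3] = 6×3 = 18 → [4, 17, 21, 18]. Matches given y = [4, 17, 21, 18], so verified.

Verified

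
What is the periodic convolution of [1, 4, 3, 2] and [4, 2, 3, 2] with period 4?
Use y[k] = Σ_j u[j]·v[(k-j) mod 4]. y[0] = 1×4 + 4×2 + 3×3 + 2×2 = 25; y[1] = 1×2 + 4×4 + 3×2 + 2×3 = 30; y[2] = 1×3 + 4×2 + 3×4 + 2×2 = 27; y[3] = 1×2 + 4×3 + 3×2 + 2×4 = 28. Result: [25, 30, 27, 28]

[25, 30, 27, 28]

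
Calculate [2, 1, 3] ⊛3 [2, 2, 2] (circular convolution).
Use y[k] = Σ_j s[j]·t[(k-j) mod 3]. y[0] = 2×2 + 1×2 + 3×2 = 12; y[1] = 2×2 + 1×2 + 3×2 = 12; y[2] = 2×2 + 1×2 + 3×2 = 12. Result: [12, 12, 12]

[12, 12, 12]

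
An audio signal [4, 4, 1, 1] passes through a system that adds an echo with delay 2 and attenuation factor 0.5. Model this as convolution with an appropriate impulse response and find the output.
Direct-path + delayed-attenuated-path model → impulse response h = [1, 0, 0.5] (1 at lag 0, 0.5 at lag 2). Output y[n] = x[n] + 0.5·x[n - 2] (with x[n] = 0 outside 0..3): y[0] = 4 + 0.5×0 = 4; y[1] = 4 + 0.5×0 = 4; y[2] = 1 + 0.5×4 = 3.0; y[3] = 1 + 0.5×4 = 3.0; y[4] = 0 + 0.5×1 = 0.5; y[5] = 0 + 0.5×1 = 0.5. So y = [4, 4, 3.0, 3.0, 0.5, 0.5]

[4, 4, 3.0, 3.0, 0.5, 0.5]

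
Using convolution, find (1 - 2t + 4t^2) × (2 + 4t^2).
Ascending coefficients: a = [1, -2, 4], b = [2, 0, 4]. c[0] = 1×2 = 2; c[1] = 1×0 + -2×2 = -4; c[2] = 1×4 + -2×0 + 4×2 = 12; c[3] = -2×4 + 4×0 = -8; c[4] = 4×4 = 16. Result coefficients: [2, -4, 12, -8, 16] → 2 - 4t + 12t^2 - 8t^3 + 16t^4

2 - 4t + 12t^2 - 8t^3 + 16t^4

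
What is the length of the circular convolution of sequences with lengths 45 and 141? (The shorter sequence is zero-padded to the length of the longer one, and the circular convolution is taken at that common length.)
Circular convolution (zero-padding the shorter input) has length max(m, n) = max(45, 141) = 141

141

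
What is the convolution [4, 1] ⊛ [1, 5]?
y[0] = 4×1 = 4; y[1] = 4×5 + 1×1 = 21; y[2] = 1×5 = 5

[4, 21, 5]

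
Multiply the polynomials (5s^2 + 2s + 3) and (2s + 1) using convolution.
Ascending coefficients: a = [3, 2, 5], b = [1, 2]. c[0] = 3×1 = 3; c[1] = 3×2 + 2×1 = 8; c[2] = 2×2 + 5×1 = 9; c[3] = 5×2 = 10. Result coefficients: [3, 8, 9, 10] → 10s^3 + 9s^2 + 8s + 3

10s^3 + 9s^2 + 8s + 3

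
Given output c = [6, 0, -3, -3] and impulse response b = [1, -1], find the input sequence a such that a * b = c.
Deconvolve c=[6, 0, -3, -3] by b=[1, -1]. Since b[0]=1, solve forward: a[0] = c[0] / 1 = 6; a[1] = (c[1] - 6×-1) / 1 = 6; a[2] = (c[2] - 6×-1) / 1 = 3. So a = [6, 6, 3]. Check by forward convolution: c[0] = 6×1 = 6; c[1] = 6×-1 + 6×1 = 0; c[2] = 6×-1 + 3×1 = -3; c[3] = 3×-1 = -3

[6, 6, 3]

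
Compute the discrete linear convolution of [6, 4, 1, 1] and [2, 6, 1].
y[0] = 6×2 = 12; y[1] = 6×6 + 4×2 = 44; y[2] = 6×1 + 4×6 + 1×2 = 32; y[3] = 4×1 + 1×6 + 1×2 = 12; y[4] = 1×1 + 1×6 = 7; y[5] = 1×1 = 1

[12, 44, 32, 12, 7, 1]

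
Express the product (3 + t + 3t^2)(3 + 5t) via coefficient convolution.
Ascending coefficients: a = [3, 1, 3], b = [3, 5]. c[0] = 3×3 = 9; c[1] = 3×5 + 1×3 = 18; c[2] = 1×5 + 3×3 = 14; c[3] = 3×5 = 15. Result coefficients: [9, 18, 14, 15] → 9 + 18t + 14t^2 + 15t^3

9 + 18t + 14t^2 + 15t^3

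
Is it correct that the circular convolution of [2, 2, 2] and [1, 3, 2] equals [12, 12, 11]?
Recompute circular convolution of [2, 2, 2] and [1, 3, 2]: y[0] = 2×1 + 2×2 + 2×3 = 12; y[1] = 2×3 + 2×1 + 2×2 = 12; y[2] = 2×2 + 2×3 + 2×1 = 12 → [12, 12, 12]. Compare to given [12, 12, 11]: they differ at index 2: given 11, correct 12, so answer: No

No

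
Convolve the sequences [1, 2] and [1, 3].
y[0] = 1×1 = 1; y[1] = 1×3 + 2×1 = 5; y[2] = 2×3 = 6

[1, 5, 6]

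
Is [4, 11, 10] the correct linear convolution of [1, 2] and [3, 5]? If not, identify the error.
Recompute linear convolution of [1, 2] and [3, 5]: y[0] = 1×3 = 3; y[1] = 1×5 + 2×3 = 11; y[2] = 2×5 = 10 → [3, 11, 10]. Compare to given [4, 11, 10]: they differ at index 0: given 4, correct 3, so answer: No

No. Error at index 0: given 4, correct 3.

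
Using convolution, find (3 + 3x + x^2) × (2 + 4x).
Ascending coefficients: a = [3, 3, 1], b = [2, 4]. c[0] = 3×2 = 6; c[1] = 3×4 + 3×2 = 18; c[2] = 3×4 + 1×2 = 14; c[3] = 1×4 = 4. Result coefficients: [6, 18, 14, 4] → 6 + 18x + 14x^2 + 4x^3

6 + 18x + 14x^2 + 4x^3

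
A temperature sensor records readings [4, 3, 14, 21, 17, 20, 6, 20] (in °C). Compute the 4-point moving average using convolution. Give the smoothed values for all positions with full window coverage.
4-point moving average kernel = [1, 1, 1, 1]. Apply in 'valid' mode (full window coverage): avg[0] = (4 + 3 + 14 + 21) / 4 = 10.5; avg[1] = (3 + 14 + 21 + 17) / 4 = 13.75; avg[2] = (14 + 21 + 17 + 20) / 4 = 18.0; avg[3] = (21 + 17 + 20 + 6) / 4 = 16.0; avg[4] = (17 + 20 + 6 + 20) / 4 = 15.75. Smoothed values: [10.5, 13.75, 18.0, 16.0, 15.75]

[10.5, 13.75, 18.0, 16.0, 15.75]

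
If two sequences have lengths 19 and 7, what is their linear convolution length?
Linear/full convolution length: m + n - 1 = 19 + 7 - 1 = 25

25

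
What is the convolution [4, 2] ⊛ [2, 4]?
y[0] = 4×2 = 8; y[1] = 4×4 + 2×2 = 20; y[2] = 2×4 = 8

[8, 20, 8]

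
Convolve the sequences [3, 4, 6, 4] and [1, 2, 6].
y[0] = 3×1 = 3; y[1] = 3×2 + 4×1 = 10; y[2] = 3×6 + 4×2 + 6×1 = 32; y[3] = 4×6 + 6×2 + 4×1 = 40; y[4] = 6×6 + 4×2 = 44; y[5] = 4×6 = 24

[3, 10, 32, 40, 44, 24]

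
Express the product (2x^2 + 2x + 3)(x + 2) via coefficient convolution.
Ascending coefficients: a = [3, 2, 2], b = [2, 1]. c[0] = 3×2 = 6; c[1] = 3×1 + 2×2 = 7; c[2] = 2×1 + 2×2 = 6; c[3] = 2×1 = 2. Result coefficients: [6, 7, 6, 2] → 2x^3 + 6x^2 + 7x + 6

2x^3 + 6x^2 + 7x + 6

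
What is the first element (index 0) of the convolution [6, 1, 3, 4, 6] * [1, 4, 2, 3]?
Use y[k] = Σ_i a[i]·b[k-i] at k=0. y[0] = 6×1 = 6

6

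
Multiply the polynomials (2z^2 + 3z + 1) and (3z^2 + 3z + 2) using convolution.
Ascending coefficients: a = [1, 3, 2], b = [2, 3, 3]. c[0] = 1×2 = 2; c[1] = 1×3 + 3×2 = 9; c[2] = 1×3 + 3×3 + 2×2 = 16; c[3] = 3×3 + 2×3 = 15; c[4] = 2×3 = 6. Result coefficients: [2, 9, 16, 15, 6] → 6z^4 + 15z^3 + 16z^2 + 9z + 2

6z^4 + 15z^3 + 16z^2 + 9z + 2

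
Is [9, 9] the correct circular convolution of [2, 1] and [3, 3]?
Recompute circular convolution of [2, 1] and [3, 3]: y[0] = 2×3 + 1×3 = 9; y[1] = 2×3 + 1×3 = 9 → [9, 9]. Given [9, 9] matches, so answer: Yes

Yes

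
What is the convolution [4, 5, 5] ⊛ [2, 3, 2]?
y[0] = 4×2 = 8; y[1] = 4×3 + 5×2 = 22; y[2] = 4×2 + 5×3 + 5×2 = 33; y[3] = 5×2 + 5×3 = 25; y[4] = 5×2 = 10

[8, 22, 33, 25, 10]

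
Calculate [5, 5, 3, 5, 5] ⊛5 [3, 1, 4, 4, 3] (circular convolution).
Use y[k] = Σ_j x[j]·h[(k-j) mod 5]. y[0] = 5×3 + 5×3 + 3×4 + 5×4 + 5×1 = 67; y[1] = 5×1 + 5×3 + 3×3 + 5×4 + 5×4 = 69; y[2] = 5×4 + 5×1 + 3×3 + 5×3 + 5×4 = 69; y[3] = 5×4 + 5×4 + 3×1 + 5×3 + 5×3 = 73; y[4] = 5×3 + 5×4 + 3×4 + 5×1 + 5×3 = 67. Result: [67, 69, 69, 73, 67]

[67, 69, 69, 73, 67]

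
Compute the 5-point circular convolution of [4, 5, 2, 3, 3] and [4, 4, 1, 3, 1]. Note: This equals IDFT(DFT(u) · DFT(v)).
Either evaluate y[k] = Σ_j u[j]·v[(k-j) mod 5] directly, or use IDFT(DFT(u) · DFT(v)). y[0] = 4×4 + 5×1 + 2×3 + 3×1 + 3×4 = 42; y[1] = 4×4 + 5×4 + 2×1 + 3×3 + 3×1 = 50; y[2] = 4×1 + 5×4 + 2×4 + 3×1 + 3×3 = 44; y[3] = 4×3 + 5×1 + 2×4 + 3×4 + 3×1 = 40; y[4] = 4×1 + 5×3 + 2×1 + 3×4 + 3×4 = 45. Result: [42, 50, 44, 40, 45]

[42, 50, 44, 40, 45]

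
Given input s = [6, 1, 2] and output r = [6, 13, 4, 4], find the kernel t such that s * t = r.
Output length 4 = len(s) + len(t) - 1 ⇒ len(t) = 2. Solve t forward using t[k] = (r[k] - Σ_{i≥1} s[i]·t[k-i]) / s[0]: t[0] = r[0] / s[0] = 6 / 6 = 1; t[1] = (r[1] - 1×1) / s[0] = (13 - 1×1) / 6 = 2. So t = [1, 2]. Forward-check [6, 1, 2] * [1, 2]: r[0] = 6×1 = 6; r[1] = 6×2 + 1×1 = 13; r[2] = 1×2 + 2×1 = 4; r[3] = 2×2 = 4 → [6, 13, 4, 4] ✓

[1, 2]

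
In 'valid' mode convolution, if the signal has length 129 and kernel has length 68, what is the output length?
'Valid' mode counts only positions where the kernel fully overlaps the signal: m - n + 1 = 129 - 68 + 1 = 62

62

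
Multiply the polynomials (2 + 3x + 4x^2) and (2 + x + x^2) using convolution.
Ascending coefficients: a = [2, 3, 4], b = [2, 1, 1]. c[0] = 2×2 = 4; c[1] = 2×1 + 3×2 = 8; c[2] = 2×1 + 3×1 + 4×2 = 13; c[3] = 3×1 + 4×1 = 7; c[4] = 4×1 = 4. Result coefficients: [4, 8, 13, 7, 4] → 4 + 8x + 13x^2 + 7x^3 + 4x^4

4 + 8x + 13x^2 + 7x^3 + 4x^4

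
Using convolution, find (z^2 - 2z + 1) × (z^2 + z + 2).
Ascending coefficients: a = [1, -2, 1], b = [2, 1, 1]. c[0] = 1×2 = 2; c[1] = 1×1 + -2×2 = -3; c[2] = 1×1 + -2×1 + 1×2 = 1; c[3] = -2×1 + 1×1 = -1; c[4] = 1×1 = 1. Result coefficients: [2, -3, 1, -1, 1] → z^4 - z^3 + z^2 - 3z + 2

z^4 - z^3 + z^2 - 3z + 2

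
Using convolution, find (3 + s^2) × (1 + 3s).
Ascending coefficients: a = [3, 0, 1], b = [1, 3]. c[0] = 3×1 = 3; c[1] = 3×3 + 0×1 = 9; c[2] = 0×3 + 1×1 = 1; c[3] = 1×3 = 3. Result coefficients: [3, 9, 1, 3] → 3 + 9s + s^2 + 3s^3

3 + 9s + s^2 + 3s^3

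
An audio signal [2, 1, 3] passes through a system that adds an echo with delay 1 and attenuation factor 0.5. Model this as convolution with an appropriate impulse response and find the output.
Direct-path + delayed-attenuated-path model → impulse response h = [1, 0.5] (1 at lag 0, 0.5 at lag 1). Output y[n] = x[n] + 0.5·x[n - 1] (with x[n] = 0 outside 0..2): y[0] = 2 + 0.5×0 = 2; y[1] = 1 + 0.5×2 = 2.0; y[2] = 3 + 0.5×1 = 3.5; y[3] = 0 + 0.5×3 = 1.5. So y = [2, 2.0, 3.5, 1.5]

[2, 2.0, 3.5, 1.5]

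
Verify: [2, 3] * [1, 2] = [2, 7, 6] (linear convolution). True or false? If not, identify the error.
Recompute linear convolution of [2, 3] and [1, 2]: y[0] = 2×1 = 2; y[1] = 2×2 + 3×1 = 7; y[2] = 3×2 = 6 → [2, 7, 6]. Given [2, 7, 6] matches, so answer: Yes

Yes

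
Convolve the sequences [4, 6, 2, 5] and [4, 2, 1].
y[0] = 4×4 = 16; y[1] = 4×2 + 6×4 = 32; y[2] = 4×1 + 6×2 + 2×4 = 24; y[3] = 6×1 + 2×2 + 5×4 = 30; y[4] = 2×1 + 5×2 = 12; y[5] = 5×1 = 5

[16, 32, 24, 30, 12, 5]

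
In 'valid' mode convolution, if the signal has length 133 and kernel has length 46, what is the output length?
'Valid' mode counts only positions where the kernel fully overlaps the signal: m - n + 1 = 133 - 46 + 1 = 88

88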